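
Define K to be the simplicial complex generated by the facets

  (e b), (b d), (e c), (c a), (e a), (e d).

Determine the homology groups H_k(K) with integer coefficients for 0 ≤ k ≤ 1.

H_0 = Z,  H_1 = Z^2.

K has 5 vertices, 6 edges.
rank ∂_0 = 0, rank ∂_1 = 4 ⇒ b_0 = 5 − 0 − 4 = 1; all invariant factors of ∂_1 are 1 so no torsion. So H_0 = Z.
rank ∂_1 = 4, rank ∂_2 = 0 ⇒ b_1 = 6 − 4 − 0 = 2. So H_1 = Z^2.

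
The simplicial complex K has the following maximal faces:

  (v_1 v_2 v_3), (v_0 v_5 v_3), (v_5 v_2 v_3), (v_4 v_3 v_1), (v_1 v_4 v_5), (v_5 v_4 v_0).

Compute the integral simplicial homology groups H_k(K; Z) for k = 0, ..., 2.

Order the vertices as v_0 < v_1 < v_2 < v_3 < v_4 < v_5. Listing each simplex with vertices in this order, K has dimension 2 with simplices:

  0-simplices (6): [v_0], [v_1], [v_2], [v_3], [v_4], [v_5]
  1-simplices (12): [v_0,v_3], [v_0,v_4], [v_0,v_5], [v_1,v_2], [v_1,v_3], [v_1,v_4], [v_1,v_5], [v_2,v_3], [v_2,v_5], [v_3,v_4], [v_3,v_5], [v_4,v_5]
  2-simplices (6): [v_0,v_3,v_5], [v_0,v_4,v_5], [v_1,v_2,v_3], [v_1,v_3,v_4], [v_1,v_4,v_5], [v_2,v_3,v_5]

Hence C_0 ≅ Z^6, C_1 ≅ Z^12, C_2 ≅ Z^6.

∂_1: C_1 → C_0 sends each edge [p,q] (with p < q) to q − p. For instance
  ∂[v_2,v_3] = [v_3] − [v_2].
The resulting 6×12 matrix has rank 5, and its Smith normal form has invariant factors (1,1,1,1,1).

∂_2: C_2 → C_1 maps a triangle to the signed sum of its edges. For instance
  ∂[v_0,v_4,v_5] = [v_4,v_5] − [v_0,v_5] + [v_0,v_4],
  ∂[v_2,v_3,v_5] = [v_3,v_5] − [v_2,v_5] + [v_2,v_3].
The 12×6 boundary matrix has rank 6 and Smith normal form diag(1,1,1,1,1,1).

Now H_k = ker ∂_k / im ∂_{k+1}, so:

  H_0: rank C_0 − rank ∂_1 = 6 − 5 = 1, and the invariant factors of ∂_1 are all 1, so H_0 = Z.
  H_1: rank ker ∂_1 − rank ∂_2 = (12 − 5) − 6 = 1, and the invariant factors of ∂_2 are all 1, so H_1 = Z.
  H_2: rank ker ∂_2 − rank ∂_3 = (6 − 6) − 0 = 0, and there is no ∂_3, so H_2 = 0.

H_0 = Z,  H_1 = Z,  H_2 = 0.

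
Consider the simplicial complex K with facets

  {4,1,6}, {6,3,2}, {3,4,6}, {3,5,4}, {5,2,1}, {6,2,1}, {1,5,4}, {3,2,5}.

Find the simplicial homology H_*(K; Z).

H_0 ≅ Z,  H_1 = 0,  H_2 ≅ Z.

Take the total order 1 < 2 < 3 < 4 < 5 < 6 on the vertex set. Then K (dimension 2) consists of the simplices:

  0-simplices (6): [1], [2], [3], [4], [5], [6]
  1-simplices (12): [1,2], [1,4], [1,5], [1,6], [2,3], [2,5], [2,6], [3,4], [3,5], [3,6], [4,5], [4,6]
  2-simplices (8): [1,2,5], [1,2,6], [1,4,5], [1,4,6], [2,3,5], [2,3,6], [3,4,5], [3,4,6]

Hence C_0 ≅ Z^6, C_1 ≅ Z^12, C_2 ≅ Z^8.

∂_1: C_1 → C_0 maps an edge to its endpoints' difference, ∂[p,q] = q − p.
The resulting 6×12 matrix has rank 5, and its Smith normal form has invariant factors (1,1,1,1,1).

The boundary map ∂_2: C_2 → C_1 acts by ∂[p,q,r] = [q,r] − [p,r] + [p,q]. For instance
  ∂[2,3,5] = [3,5] − [2,5] + [2,3],
  ∂[1,4,5] = [4,5] − [1,5] + [1,4].
The 12×8 boundary matrix has rank 7 and Smith normal form diag(1,1,1,1,1,1,1).

Computing H_k = (kernel of ∂_k) / (image of ∂_{k+1}):

  H_0: rank C_0 − rank ∂_1 = 6 − 5 = 1, and the invariant factors of ∂_1 are all 1, so H_0 = Z.
  H_1: rank ker ∂_1 − rank ∂_2 = (12 − 5) − 7 = 0, and the invariant factors of ∂_2 are all 1, so H_1 = 0.
  H_2: rank ker ∂_2 − rank ∂_3 = (8 − 7) − 0 = 1, and there is no ∂_3, so H_2 = Z.

(K is a triangulation of the 2-sphere S^2.)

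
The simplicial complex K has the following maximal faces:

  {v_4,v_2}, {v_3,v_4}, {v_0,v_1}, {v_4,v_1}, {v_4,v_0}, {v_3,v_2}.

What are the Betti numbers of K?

K has 5 vertices, 6 edges.
rank ∂_0 = 0, rank ∂_1 = 4 ⇒ b_0 = 5 − 0 − 4 = 1; all invariant factors of ∂_1 are 1 so no torsion. So H_0 ≅ Z.
rank ∂_1 = 4, rank ∂_2 = 0 ⇒ b_1 = 6 − 4 − 0 = 2. So H_1 ≅ Z^2.

b_0 = 1, b_1 = 2.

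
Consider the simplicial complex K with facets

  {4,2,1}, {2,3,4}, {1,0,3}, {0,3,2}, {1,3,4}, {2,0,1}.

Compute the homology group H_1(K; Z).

Order the vertices as 0 < 1 < 2 < 3 < 4. Listing each simplex with vertices in this order, K has dimension 2 with simplices:

  0-simplices (5): [0], [1], [2], [3], [4]
  1-simplices (9): [0,1], [0,2], [0,3], [1,2], [1,3], [1,4], [2,3], [2,4], [3,4]
  2-simplices (6): [0,1,2], [0,1,3], [0,2,3], [1,2,4], [1,3,4], [2,3,4]

Hence C_0 ≅ Z^5, C_1 ≅ Z^9, C_2 ≅ Z^6.

Boundary ∂_1: C_1 → C_0 sends each edge [p,q] (with p < q) to q − p.
As a 5×9 matrix over Z this has rank 4, with invariant factors (1,1,1,1).

The boundary map ∂_2: C_2 → C_1 maps a triangle to the signed sum of its edges. For instance
  ∂[1,2,4] = [2,4] − [1,4] + [1,2],
  ∂[0,2,3] = [2,3] − [0,3] + [0,2].
The 9×6 boundary matrix has rank 5 and Smith normal form diag(1,1,1,1,1).

Reading off H_k = ker ∂_k / im ∂_{k+1}:

  H_1: rank ker ∂_1 − rank ∂_2 = (9 − 4) − 5 = 0, and the invariant factors of ∂_2 are all 1, so H_1 ≅ 0.

(K is a triangulation of the 2-sphere S^2.)

H_1 ≅ 0.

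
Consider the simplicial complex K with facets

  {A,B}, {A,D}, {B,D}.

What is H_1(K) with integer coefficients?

H_1 ≅ Z.

We work with the vertex ordering A < B < D. The simplices of K, each written with vertices in increasing order, are:

  0-simplices (3): A, B, D
  1-simplices (3): AB, AD, BD

Hence C_0 ≅ Z^3, C_1 ≅ Z^3.

The boundary map ∂_1: C_1 → C_0 maps an edge to its endpoints' difference, ∂[p,q] = q − p. For instance
  ∂AD = D − A.
The 3×3 boundary matrix has rank 2 and Smith normal form diag(1,1).

From H_k ≅ ker(∂_k) / im(∂_{k+1}) we obtain:

  H_1: rank ker ∂_1 − rank ∂_2 = (3 − 2) − 0 = 1, and there is no ∂_2, so H_1 = Z.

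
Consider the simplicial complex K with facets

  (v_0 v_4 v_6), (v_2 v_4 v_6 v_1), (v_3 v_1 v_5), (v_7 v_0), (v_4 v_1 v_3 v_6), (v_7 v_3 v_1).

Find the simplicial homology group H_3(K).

We work with the vertex ordering v_0 < v_1 < v_2 < v_3 < v_4 < v_5 < v_6 < v_7. The simplices of K, each written with vertices in increasing order, are:

  0-simplices (8): [v_0], [v_1], [v_2], [v_3], [v_4], [v_5], [v_6], [v_7]
  1-simplices (16): (16 of them)
  2-simplices (10): [v_0,v_4,v_6], [v_1,v_2,v_4], [v_1,v_2,v_6], [v_1,v_3,v_4], [v_1,v_3,v_5], [v_1,v_3,v_6], [v_1,v_3,v_7], [v_1,v_4,v_6], [v_2,v_4,v_6], [v_3,v_4,v_6]
  3-simplices (2): [v_1,v_2,v_4,v_6], [v_1,v_3,v_4,v_6]

Hence C_0 ≅ Z^8, C_1 ≅ Z^16, C_2 ≅ Z^10, C_3 ≅ Z^2.

∂_1: C_1 → C_0 is given by ∂[p,q] = [q] − [p]. For instance
  ∂[v_3,v_6] = [v_6] − [v_3].
This gives a 8×16 integer matrix of rank 7; reducing to Smith normal form yields diagonal entries (1,1,1,1,1,1,1).

Boundary ∂_2: C_2 → C_1 maps a triangle to the signed sum of its edges. For instance
  ∂[v_3,v_4,v_6] = [v_4,v_6] − [v_3,v_6] + [v_3,v_4],
  ∂[v_1,v_4,v_6] = [v_4,v_6] − [v_1,v_6] + [v_1,v_4].
As a 16×10 matrix over Z this has rank 8, with invariant factors (1,1,1,1,1,1,1,1).

∂_3: C_3 → C_2 sends each 3-simplex σ to the alternating sum Σ_i (−1)^i (σ with its i-th vertex removed). For instance
  ∂[v_1,v_2,v_4,v_6] = [v_2,v_4,v_6] − [v_1,v_4,v_6] + [v_1,v_2,v_6] − [v_1,v_2,v_4],
  ∂[v_1,v_3,v_4,v_6] = [v_3,v_4,v_6] − [v_1,v_4,v_6] + [v_1,v_3,v_6] − [v_1,v_3,v_4].
The 10×2 boundary matrix has rank 2 and Smith normal form diag(1,1).

Reading off H_k = ker ∂_k / im ∂_{k+1}:

  H_3: rank ker ∂_3 − rank ∂_4 = (2 − 2) − 0 = 0, and there is no ∂_4, so H_3 = 0.

H_3 = 0.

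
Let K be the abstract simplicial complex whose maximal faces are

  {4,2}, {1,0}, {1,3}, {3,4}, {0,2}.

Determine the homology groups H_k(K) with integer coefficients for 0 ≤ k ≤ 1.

H_0 ≅ Z,  H_1 ≅ Z.

Order the vertices as 0 < 1 < 2 < 3 < 4. Listing each simplex with vertices in this order, K has dimension 1 with simplices:

  0-simplices (5): [0], [1], [2], [3], [4]
  1-simplices (5): [0,1], [0,2], [1,3], [2,4], [3,4]

so the chain groups are C_0 ≅ Z^5, C_1 ≅ Z^5.

The boundary map ∂_1: C_1 → C_0 maps an edge to its endpoints' difference, ∂[p,q] = q − p.
As a 5×5 matrix over Z this has rank 4, with invariant factors (1,1,1,1).

Now H_k = ker ∂_k / im ∂_{k+1}, so:

  H_0: rank C_0 − rank ∂_1 = 5 − 4 = 1, and the invariant factors of ∂_1 are all 1, so H_0 = Z.
  H_1: rank ker ∂_1 − rank ∂_2 = (5 − 4) − 0 = 1, and there is no ∂_2, so H_1 = Z.

(K is a triangulation of the circle S^1.)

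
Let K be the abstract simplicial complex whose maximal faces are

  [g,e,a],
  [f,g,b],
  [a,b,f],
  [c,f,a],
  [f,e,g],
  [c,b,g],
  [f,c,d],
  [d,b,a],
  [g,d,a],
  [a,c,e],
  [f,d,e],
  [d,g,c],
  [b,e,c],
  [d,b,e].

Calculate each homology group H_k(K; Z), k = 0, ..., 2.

Fix the vertex order a < b < c < d < e < f < g and write every simplex with vertices in increasing order. Then dim K = 2 and the simplices of K are:

  0-simplices (7): a, b, c, d, e, f, g
  1-simplices (21): ab, ac, ad, ae, af, ag, bc, bd, be, bf, bg, cd, ce, cf, cg, de, df, dg, ef, eg, fg
  2-simplices (14): abd, abf, ace, acf, adg, aeg, bce, bcg, bde, bfg, cdf, cdg, def, efg

Hence C_0 ≅ Z^7, C_1 ≅ Z^21, C_2 ≅ Z^14.

The boundary map ∂_1: C_1 → C_0 sends each edge [p,q] (with p < q) to q − p. For instance
  ∂ce = e − c.
The 7×21 boundary matrix has rank 6 and Smith normal form diag(1,1,1,1,1,1).

Boundary ∂_2: C_2 → C_1 acts by ∂[p,q,r] = [q,r] − [p,r] + [p,q]. For instance
  ∂ace = ce − ae + ac,
  ∂bce = ce − be + bc.
The 21×14 boundary matrix has rank 13 and Smith normal form diag(1,1,1,1,1,1,1,1,1,1,1,1,1).

From H_k ≅ ker(∂_k) / im(∂_{k+1}) we obtain:

  H_0: rank C_0 − rank ∂_1 = 7 − 6 = 1, and the invariant factors of ∂_1 are all 1, so H_0 = Z.
  H_1: rank ker ∂_1 − rank ∂_2 = (21 − 6) − 13 = 2, and the invariant factors of ∂_2 are all 1, so H_1 = Z^2.
  H_2: rank ker ∂_2 − rank ∂_3 = (14 − 13) − 0 = 1, and there is no ∂_3, so H_2 = Z.

H_0 ≅ Z,  H_1 ≅ Z^2,  H_2 ≅ Z.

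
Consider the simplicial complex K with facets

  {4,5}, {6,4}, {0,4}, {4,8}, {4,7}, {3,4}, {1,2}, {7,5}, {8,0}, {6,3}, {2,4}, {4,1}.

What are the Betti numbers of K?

Fix the vertex order 0 < 1 < 2 < 3 < 4 < 5 < 6 < 7 < 8 and write every simplex with vertices in increasing order. Then dim K = 1 and the simplices of K are:

  0-simplices (9): [0], [1], [2], [3], [4], [5], [6], [7], [8]
  1-simplices (12): [0,4], [0,8], [1,2], [1,4], [2,4], [3,4], [3,6], [4,5], [4,6], [4,7], [4,8], [5,7]

giving chain groups C_0 ≅ Z^9, C_1 ≅ Z^12.

∂_1: C_1 → C_0 maps an edge to its endpoints' difference, ∂[p,q] = q − p.
As a 9×12 matrix over Z this has rank 8, with invariant factors (1,1,1,1,1,1,1,1).

Now H_k = ker ∂_k / im ∂_{k+1}, so:

  H_0: rank C_0 − rank ∂_1 = 9 − 8 = 1, and the invariant factors of ∂_1 are all 1, so H_0 = Z.
  H_1: rank ker ∂_1 − rank ∂_2 = (12 − 8) − 0 = 4, and there is no ∂_2, so H_1 = Z^4.

(K is a triangulation of a wedge of 4 circles.)

Hence the Betti numbers are b_0 = 1, b_1 = 4.

b_0 = 1, b_1 = 4.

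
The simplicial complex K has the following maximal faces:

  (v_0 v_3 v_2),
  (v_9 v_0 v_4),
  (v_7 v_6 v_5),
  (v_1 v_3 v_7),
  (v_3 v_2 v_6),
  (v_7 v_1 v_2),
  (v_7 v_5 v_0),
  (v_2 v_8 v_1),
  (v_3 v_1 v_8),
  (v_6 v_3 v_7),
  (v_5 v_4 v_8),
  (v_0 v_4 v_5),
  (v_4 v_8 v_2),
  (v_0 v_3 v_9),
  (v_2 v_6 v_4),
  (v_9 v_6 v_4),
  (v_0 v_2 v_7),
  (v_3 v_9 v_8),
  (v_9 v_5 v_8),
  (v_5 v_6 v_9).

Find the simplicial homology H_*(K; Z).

H_0 = Z,  H_1 = Z ⊕ Z/2,  H_2 = 0.

Take the total order v_0 < v_1 < v_2 < v_3 < v_4 < v_5 < v_6 < v_7 < v_8 < v_9 on the vertex set. Then K (dimension 2) consists of the simplices:

  0-simplices (10): [v_0], [v_1], [v_2], [v_3], [v_4], [v_5], [v_6], [v_7], [v_8], [v_9]
  1-simplices (30): (30 of them)
  2-simplices (20): (20 of them)

Hence C_0 ≅ Z^10, C_1 ≅ Z^30, C_2 ≅ Z^20.

∂_1: C_1 → C_0 is given by ∂[p,q] = [q] − [p].
As a 10×30 matrix over Z this has rank 9, with invariant factors (1,1,1,1,1,1,1,1,1).

Boundary ∂_2: C_2 → C_1 maps a triangle to the signed sum of its edges. For instance
  ∂[v_1,v_2,v_7] = [v_2,v_7] − [v_1,v_7] + [v_1,v_2],
  ∂[v_0,v_4,v_5] = [v_4,v_5] − [v_0,v_5] + [v_0,v_4].
The resulting 30×20 matrix has rank 20, and its Smith normal form has invariant factors (1,1,1,1,1,1,1,1,1,1,1,1,1,1,1,1,1,1,1,2).

Now H_k = ker ∂_k / im ∂_{k+1}, so:

  H_0: rank C_0 − rank ∂_1 = 10 − 9 = 1, and the invariant factors of ∂_1 are all 1, so H_0 = Z.
  H_1: rank ker ∂_1 − rank ∂_2 = (30 − 9) − 20 = 1, and ∂_2 has invariant factor 2 > 1, so H_1 = Z ⊕ Z/2.
  H_2: rank ker ∂_2 − rank ∂_3 = (20 − 20) − 0 = 0, and there is no ∂_3, so H_2 = 0.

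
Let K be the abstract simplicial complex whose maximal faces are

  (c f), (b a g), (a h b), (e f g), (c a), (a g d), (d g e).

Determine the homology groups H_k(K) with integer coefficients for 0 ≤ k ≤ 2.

H_0 ≅ Z,  H_1 ≅ Z,  H_2 = 0.

K has 8 vertices, 13 edges, 5 triangles.
rank ∂_0 = 0, rank ∂_1 = 7 ⇒ b_0 = 8 − 0 − 7 = 1; all invariant factors of ∂_1 are 1 so no torsion. So H_0 = Z.
rank ∂_1 = 7, rank ∂_2 = 5 ⇒ b_1 = 13 − 7 − 5 = 1; all invariant factors of ∂_2 are 1 so no torsion. So H_1 = Z.
rank ∂_2 = 5, rank ∂_3 = 0 ⇒ b_2 = 5 − 5 − 0 = 0. So H_2 = 0.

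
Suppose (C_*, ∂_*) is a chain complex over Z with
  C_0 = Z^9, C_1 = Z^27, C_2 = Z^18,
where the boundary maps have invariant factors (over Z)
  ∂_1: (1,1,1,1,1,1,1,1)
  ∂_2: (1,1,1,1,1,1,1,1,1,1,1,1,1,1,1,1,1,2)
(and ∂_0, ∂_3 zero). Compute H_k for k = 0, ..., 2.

H_0 ≅ Z,  H_1 ≅ Z × Z/2,  H_2 = 0.

H_0: b_0 = 9 − 0 − 8 = 1; torsion from ∂_1 factors > 1: none. So H_0 ≅ Z.
H_1: b_1 = 27 − 8 − 18 = 1; torsion from ∂_2 factors > 1: [2]. So H_1 ≅ Z × Z/2.
H_2: b_2 = 18 − 18 − 0 = 0; torsion from ∂_3 factors > 1: none. So H_2 ≅ 0.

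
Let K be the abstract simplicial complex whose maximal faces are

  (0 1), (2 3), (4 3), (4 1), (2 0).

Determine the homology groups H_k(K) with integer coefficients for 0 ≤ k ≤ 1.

Order the vertices as 0 < 1 < 2 < 3 < 4. Listing each simplex with vertices in this order, K has dimension 1 with simplices:

  0-simplices (5): [0], [1], [2], [3], [4]
  1-simplices (5): [0,1], [0,2], [1,4], [2,3], [3,4]

Hence C_0 ≅ Z^5, C_1 ≅ Z^5.

The boundary map ∂_1: C_1 → C_0 sends each edge [p,q] (with p < q) to q − p. For instance
  ∂[3,4] = [4] − [3].
The 5×5 boundary matrix has rank 4 and Smith normal form diag(1,1,1,1).

Computing H_k = (kernel of ∂_k) / (image of ∂_{k+1}):

  H_0: rank C_0 − rank ∂_1 = 5 − 4 = 1, and the invariant factors of ∂_1 are all 1, so H_0 ≅ Z.
  H_1: rank ker ∂_1 − rank ∂_2 = (5 − 4) − 0 = 1, and there is no ∂_2, so H_1 ≅ Z.

As a check, the Euler characteristic is 5 − 5 = 0, which agrees with 1 − 1 = 0.
(K is a triangulation of the circle S^1.)

H_0 = Z,  H_1 = Z.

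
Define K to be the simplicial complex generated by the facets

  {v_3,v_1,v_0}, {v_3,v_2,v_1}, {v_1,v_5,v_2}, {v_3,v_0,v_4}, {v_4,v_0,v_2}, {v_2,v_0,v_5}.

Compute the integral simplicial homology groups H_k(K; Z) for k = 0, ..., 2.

Take the total order v_0 < v_1 < v_2 < v_3 < v_4 < v_5 on the vertex set. Then K (dimension 2) consists of the simplices:

  0-simplices (6): [v_0], [v_1], [v_2], [v_3], [v_4], [v_5]
  1-simplices (12): [v_0,v_1], [v_0,v_2], [v_0,v_3], [v_0,v_4], [v_0,v_5], [v_1,v_2], [v_1,v_3], [v_1,v_5], [v_2,v_3], [v_2,v_4], [v_2,v_5], [v_3,v_4]
  2-simplices (6): [v_0,v_1,v_3], [v_0,v_2,v_4], [v_0,v_2,v_5], [v_0,v_3,v_4], [v_1,v_2,v_3], [v_1,v_2,v_5]

so the chain groups are C_0 ≅ Z^6, C_1 ≅ Z^12, C_2 ≅ Z^6.

The boundary map ∂_1: C_1 → C_0 maps an edge to its endpoints' difference, ∂[p,q] = q − p. For instance
  ∂[v_0,v_3] = [v_3] − [v_0].
The 6×12 boundary matrix has rank 5 and Smith normal form diag(1,1,1,1,1).

∂_2: C_2 → C_1 maps a triangle to the signed sum of its edges. For instance
  ∂[v_0,v_2,v_4] = [v_2,v_4] − [v_0,v_4] + [v_0,v_2],
  ∂[v_0,v_3,v_4] = [v_3,v_4] − [v_0,v_4] + [v_0,v_3].
This gives a 12×6 integer matrix of rank 6; reducing to Smith normal form yields diagonal entries (1,1,1,1,1,1).

Computing H_k = (kernel of ∂_k) / (image of ∂_{k+1}):

  H_0: rank C_0 − rank ∂_1 = 6 − 5 = 1, and the invariant factors of ∂_1 are all 1, so H_0 = Z.
  H_1: rank ker ∂_1 − rank ∂_2 = (12 − 5) − 6 = 1, and the invariant factors of ∂_2 are all 1, so H_1 = Z.
  H_2: rank ker ∂_2 − rank ∂_3 = (6 − 6) − 0 = 0, and there is no ∂_3, so H_2 = 0.

H_0 ≅ Z,  H_1 ≅ Z,  H_2 = 0.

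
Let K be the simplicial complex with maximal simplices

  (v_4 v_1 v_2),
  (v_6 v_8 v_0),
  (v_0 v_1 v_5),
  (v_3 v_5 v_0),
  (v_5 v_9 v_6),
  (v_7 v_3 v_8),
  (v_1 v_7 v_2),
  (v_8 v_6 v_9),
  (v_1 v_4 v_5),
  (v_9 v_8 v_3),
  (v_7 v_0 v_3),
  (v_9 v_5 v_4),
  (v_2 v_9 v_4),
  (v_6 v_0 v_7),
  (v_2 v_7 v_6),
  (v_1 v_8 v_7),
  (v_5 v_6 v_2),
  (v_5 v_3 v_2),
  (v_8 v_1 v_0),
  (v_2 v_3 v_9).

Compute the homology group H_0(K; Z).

Order the vertices as v_0 < v_1 < v_2 < v_3 < v_4 < v_5 < v_6 < v_7 < v_8 < v_9. Listing each simplex with vertices in this order, K has dimension 2 with simplices:

  0-simplices (10): [v_0], [v_1], [v_2], [v_3], [v_4], [v_5], [v_6], [v_7], [v_8], [v_9]
  1-simplices (30): (30 of them)
  2-simplices (20): (20 of them)

giving chain groups C_0 ≅ Z^10, C_1 ≅ Z^30, C_2 ≅ Z^20.

∂_1: C_1 → C_0 is given by ∂[p,q] = [q] − [p].
The resulting 10×30 matrix has rank 9, and its Smith normal form has invariant factors (1,1,1,1,1,1,1,1,1).

Boundary ∂_2: C_2 → C_1 maps a triangle to the signed sum of its edges. For instance
  ∂[v_2,v_3,v_5] = [v_3,v_5] − [v_2,v_5] + [v_2,v_3],
  ∂[v_1,v_2,v_7] = [v_2,v_7] − [v_1,v_7] + [v_1,v_2].
As a 30×20 matrix over Z this has rank 20, with invariant factors (1,1,1,1,1,1,1,1,1,1,1,1,1,1,1,1,1,1,1,2).

From H_k ≅ ker(∂_k) / im(∂_{k+1}) we obtain:

  H_0: rank C_0 − rank ∂_1 = 10 − 9 = 1, and the invariant factors of ∂_1 are all 1, so H_0 = Z.

H_0 ≅ Z.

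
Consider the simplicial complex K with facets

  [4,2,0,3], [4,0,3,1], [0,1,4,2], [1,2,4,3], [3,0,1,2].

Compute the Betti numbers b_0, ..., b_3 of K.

b_0 = 1, b_1 = 0, b_2 = 0, b_3 = 1.

K has 5 vertices, 10 edges, 10 triangles, 5 3-simplices.
rank ∂_0 = 0, rank ∂_1 = 4 ⇒ b_0 = 5 − 0 − 4 = 1; all invariant factors of ∂_1 are 1 so no torsion. So H_0 = Z.
rank ∂_1 = 4, rank ∂_2 = 6 ⇒ b_1 = 10 − 4 − 6 = 0; all invariant factors of ∂_2 are 1 so no torsion. So H_1 = 0.
rank ∂_2 = 6, rank ∂_3 = 4 ⇒ b_2 = 10 − 6 − 4 = 0; all invariant factors of ∂_3 are 1 so no torsion. So H_2 = 0.
rank ∂_3 = 4, rank ∂_4 = 0 ⇒ b_3 = 5 − 4 − 0 = 1. So H_3 = Z.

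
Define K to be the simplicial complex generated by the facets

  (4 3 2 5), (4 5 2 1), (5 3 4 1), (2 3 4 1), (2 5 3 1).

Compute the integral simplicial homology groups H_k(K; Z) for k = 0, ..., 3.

H_0 ≅ Z,  H_1 = 0,  H_2 = 0,  H_3 ≅ Z.

Take the total order 1 < 2 < 3 < 4 < 5 on the vertex set. Then K (dimension 3) consists of the simplices:

  0-simplices (5): [1], [2], [3], [4], [5]
  1-simplices (10): [1,2], [1,3], [1,4], [1,5], [2,3], [2,4], [2,5], [3,4], [3,5], [4,5]
  2-simplices (10): [1,2,3], [1,2,4], [1,2,5], [1,3,4], [1,3,5], [1,4,5], [2,3,4], [2,3,5], [2,4,5], [3,4,5]
  3-simplices (5): [1,2,3,4], [1,2,3,5], [1,2,4,5], [1,3,4,5], [2,3,4,5]

so the chain groups are C_0 ≅ Z^5, C_1 ≅ Z^10, C_2 ≅ Z^10, C_3 ≅ Z^5.

∂_1: C_1 → C_0 maps an edge to its endpoints' difference, ∂[p,q] = q − p.
The 5×10 boundary matrix has rank 4 and Smith normal form diag(1,1,1,1).

Boundary ∂_2: C_2 → C_1 sends each 2-simplex [p,q,r] to [q,r] − [p,r] + [p,q]. For instance
  ∂[1,4,5] = [4,5] − [1,5] + [1,4],
  ∂[1,3,5] = [3,5] − [1,5] + [1,3].
The 10×10 boundary matrix has rank 6 and Smith normal form diag(1,1,1,1,1,1).

Boundary ∂_3: C_3 → C_2 sends each 3-simplex σ to the alternating sum Σ_i (−1)^i (σ with its i-th vertex removed). For instance
  ∂[1,2,4,5] = [2,4,5] − [1,4,5] + [1,2,5] − [1,2,4],
  ∂[1,2,3,4] = [2,3,4] − [1,3,4] + [1,2,4] − [1,2,3].
The resulting 10×5 matrix has rank 4, and its Smith normal form has invariant factors (1,1,1,1).

From H_k ≅ ker(∂_k) / im(∂_{k+1}) we obtain:

  H_0: rank C_0 − rank ∂_1 = 5 − 4 = 1, and the invariant factors of ∂_1 are all 1, so H_0 = Z.
  H_1: rank ker ∂_1 − rank ∂_2 = (10 − 4) − 6 = 0, and the invariant factors of ∂_2 are all 1, so H_1 = 0.
  H_2: rank ker ∂_2 − rank ∂_3 = (10 − 6) − 4 = 0, and the invariant factors of ∂_3 are all 1, so H_2 = 0.
  H_3: rank ker ∂_3 − rank ∂_4 = (5 − 4) − 0 = 1, and there is no ∂_4, so H_3 = Z.

As a check, the Euler characteristic is 5 − 10 + 10 − 5 = 0, which agrees with 1 − 0 + 0 − 1 = 0.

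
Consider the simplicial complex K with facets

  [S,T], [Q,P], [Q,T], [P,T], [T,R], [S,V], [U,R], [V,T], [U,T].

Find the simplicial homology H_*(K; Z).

H_0 ≅ Z,  H_1 ≅ Z^3.

Order the vertices as P < Q < R < S < T < U < V. Listing each simplex with vertices in this order, K has dimension 1 with simplices:

  0-simplices (7): P, Q, R, S, T, U, V
  1-simplices (9): PQ, PT, QT, RT, RU, ST, SV, TU, TV

so the chain groups are C_0 ≅ Z^7, C_1 ≅ Z^9.

The boundary map ∂_1: C_1 → C_0 sends each edge [p,q] (with p < q) to q − p. For instance
  ∂ST = T − S.
The resulting 7×9 matrix has rank 6, and its Smith normal form has invariant factors (1,1,1,1,1,1).

Now H_k = ker ∂_k / im ∂_{k+1}, so:

  H_0: rank C_0 − rank ∂_1 = 7 − 6 = 1, and the invariant factors of ∂_1 are all 1, so H_0 ≅ Z.
  H_1: rank ker ∂_1 − rank ∂_2 = (9 − 6) − 0 = 3, and there is no ∂_2, so H_1 ≅ Z^3.

As a check, the Euler characteristic is 7 − 9 = -2, which agrees with 1 − 3 = -2.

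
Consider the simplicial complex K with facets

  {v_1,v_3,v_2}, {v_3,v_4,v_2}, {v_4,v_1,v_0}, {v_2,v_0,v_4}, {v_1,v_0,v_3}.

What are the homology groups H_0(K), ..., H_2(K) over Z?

H_0 = Z,  H_1 = Z,  H_2 = 0.

K has 5 vertices, 10 edges, 5 triangles.
rank ∂_0 = 0, rank ∂_1 = 4 ⇒ b_0 = 5 − 0 − 4 = 1; all invariant factors of ∂_1 are 1 so no torsion. So H_0 ≅ Z.
rank ∂_1 = 4, rank ∂_2 = 5 ⇒ b_1 = 10 − 4 − 5 = 1; all invariant factors of ∂_2 are 1 so no torsion. So H_1 ≅ Z.
rank ∂_2 = 5, rank ∂_3 = 0 ⇒ b_2 = 5 − 5 − 0 = 0. So H_2 ≅ 0.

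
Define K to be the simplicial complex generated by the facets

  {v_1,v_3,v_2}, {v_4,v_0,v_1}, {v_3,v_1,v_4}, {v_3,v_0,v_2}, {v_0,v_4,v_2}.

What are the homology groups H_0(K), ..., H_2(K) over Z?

Fix the vertex order v_0 < v_1 < v_2 < v_3 < v_4 and write every simplex with vertices in increasing order. Then dim K = 2 and the simplices of K are:

  0-simplices (5): [v_0], [v_1], [v_2], [v_3], [v_4]
  1-simplices (10): [v_0,v_1], [v_0,v_2], [v_0,v_3], [v_0,v_4], [v_1,v_2], [v_1,v_3], [v_1,v_4], [v_2,v_3], [v_2,v_4], [v_3,v_4]
  2-simplices (5): [v_0,v_1,v_4], [v_0,v_2,v_3], [v_0,v_2,v_4], [v_1,v_2,v_3], [v_1,v_3,v_4]

so the chain groups are C_0 ≅ Z^5, C_1 ≅ Z^10, C_2 ≅ Z^5.

∂_1: C_1 → C_0 sends each edge [p,q] (with p < q) to q − p. For instance
  ∂[v_2,v_3] = [v_3] − [v_2].
This gives a 5×10 integer matrix of rank 4; reducing to Smith normal form yields diagonal entries (1,1,1,1).

Boundary ∂_2: C_2 → C_1 acts by ∂[p,q,r] = [q,r] − [p,r] + [p,q]. For instance
  ∂[v_0,v_2,v_3] = [v_2,v_3] − [v_0,v_3] + [v_0,v_2],
  ∂[v_1,v_3,v_4] = [v_3,v_4] − [v_1,v_4] + [v_1,v_3].
As a 10×5 matrix over Z this has rank 5, with invariant factors (1,1,1,1,1).

Now H_k = ker ∂_k / im ∂_{k+1}, so:

  H_0: rank C_0 − rank ∂_1 = 5 − 4 = 1, and the invariant factors of ∂_1 are all 1, so H_0 ≅ Z.
  H_1: rank ker ∂_1 − rank ∂_2 = (10 − 4) − 5 = 1, and the invariant factors of ∂_2 are all 1, so H_1 ≅ Z.
  H_2: rank ker ∂_2 − rank ∂_3 = (5 − 5) − 0 = 0, and there is no ∂_3, so H_2 ≅ 0.

H_0 = Z,  H_1 = Z,  H_2 = 0.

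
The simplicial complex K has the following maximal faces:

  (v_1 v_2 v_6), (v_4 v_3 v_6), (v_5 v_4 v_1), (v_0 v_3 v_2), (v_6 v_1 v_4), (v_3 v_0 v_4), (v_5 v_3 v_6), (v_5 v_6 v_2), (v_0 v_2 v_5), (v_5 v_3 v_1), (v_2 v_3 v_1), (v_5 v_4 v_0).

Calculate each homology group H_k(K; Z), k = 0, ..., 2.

K has 7 vertices, 18 edges, 12 triangles.
rank ∂_0 = 0, rank ∂_1 = 6 ⇒ b_0 = 7 − 0 − 6 = 1; all invariant factors of ∂_1 are 1 so no torsion. So H_0 = Z.
rank ∂_1 = 6, rank ∂_2 = 12 ⇒ b_1 = 18 − 6 − 12 = 0; ∂_2 has invariant factor(s) [2] giving torsion. So H_1 = Z/2.
rank ∂_2 = 12, rank ∂_3 = 0 ⇒ b_2 = 12 − 12 − 0 = 0. So H_2 = 0.

H_0 ≅ Z,  H_1 ≅ Z/2,  H_2 = 0.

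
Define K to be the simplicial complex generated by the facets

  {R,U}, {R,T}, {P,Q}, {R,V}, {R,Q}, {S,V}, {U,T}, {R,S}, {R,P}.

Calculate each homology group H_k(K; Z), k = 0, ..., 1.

We work with the vertex ordering P < Q < R < S < T < U < V. The simplices of K, each written with vertices in increasing order, are:

  0-simplices (7): P, Q, R, S, T, U, V
  1-simplices (9): PQ, PR, QR, RS, RT, RU, RV, SV, TU

Hence C_0 ≅ Z^7, C_1 ≅ Z^9.

The boundary map ∂_1: C_1 → C_0 maps an edge to its endpoints' difference, ∂[p,q] = q − p.
As a 7×9 matrix over Z this has rank 6, with invariant factors (1,1,1,1,1,1).

Reading off H_k = ker ∂_k / im ∂_{k+1}:

  H_0: rank C_0 − rank ∂_1 = 7 − 6 = 1, and the invariant factors of ∂_1 are all 1, so H_0 = Z.
  H_1: rank ker ∂_1 − rank ∂_2 = (9 − 6) − 0 = 3, and there is no ∂_2, so H_1 = Z^3.

As a check, the Euler characteristic is 7 − 9 = -2, which agrees with 1 − 3 = -2.

H_0 = Z,  H_1 = Z^3.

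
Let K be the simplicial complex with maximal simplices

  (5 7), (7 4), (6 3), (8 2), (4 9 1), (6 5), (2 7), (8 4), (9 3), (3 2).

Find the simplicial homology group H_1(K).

Order the vertices as 1 < 2 < 3 < 4 < 5 < 6 < 7 < 8 < 9. Listing each simplex with vertices in this order, K has dimension 2 with simplices:

  0-simplices (9): [1], [2], [3], [4], [5], [6], [7], [8], [9]
  1-simplices (12): [1,4], [1,9], [2,3], [2,7], [2,8], [3,6], [3,9], [4,7], [4,8], [4,9], [5,6], [5,7]
  2-simplices (1): [1,4,9]

so the chain groups are C_0 ≅ Z^9, C_1 ≅ Z^12, C_2 ≅ Z^1.

The boundary map ∂_1: C_1 → C_0 is given by ∂[p,q] = [q] − [p].
The 9×12 boundary matrix has rank 8 and Smith normal form diag(1,1,1,1,1,1,1,1).

Boundary ∂_2: C_2 → C_1 sends each 2-simplex [p,q,r] to [q,r] − [p,r] + [p,q]. For instance
  ∂[1,4,9] = [4,9] − [1,9] + [1,4].
The 12×1 boundary matrix has rank 1 and Smith normal form diag(1).

Now H_k = ker ∂_k / im ∂_{k+1}, so:

  H_1: rank ker ∂_1 − rank ∂_2 = (12 − 8) − 1 = 3, and the invariant factors of ∂_2 are all 1, so H_1 = Z^3.

H_1 = Z^3.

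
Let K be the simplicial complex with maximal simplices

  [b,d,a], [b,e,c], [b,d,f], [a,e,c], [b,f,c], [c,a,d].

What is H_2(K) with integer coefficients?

H_2 ≅ 0.

Fix the vertex order a < b < c < d < e < f and write every simplex with vertices in increasing order. Then dim K = 2 and the simplices of K are:

  0-simplices (6): a, b, c, d, e, f
  1-simplices (12): ab, ac, ad, ae, bc, bd, be, bf, cd, ce, cf, df
  2-simplices (6): abd, acd, ace, bce, bcf, bdf

Hence C_0 ≅ Z^6, C_1 ≅ Z^12, C_2 ≅ Z^6.

The boundary map ∂_1: C_1 → C_0 maps an edge to its endpoints' difference, ∂[p,q] = q − p.
The 6×12 boundary matrix has rank 5 and Smith normal form diag(1,1,1,1,1).

Boundary ∂_2: C_2 → C_1 sends each 2-simplex [p,q,r] to [q,r] − [p,r] + [p,q]. For instance
  ∂bce = ce − be + bc,
  ∂acd = cd − ad + ac.
As a 12×6 matrix over Z this has rank 6, with invariant factors (1,1,1,1,1,1).

Now H_k = ker ∂_k / im ∂_{k+1}, so:

  H_2: rank ker ∂_2 − rank ∂_3 = (6 − 6) − 0 = 0, and there is no ∂_3, so H_2 = 0.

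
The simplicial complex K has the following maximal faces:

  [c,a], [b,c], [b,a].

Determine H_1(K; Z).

Order the vertices as a < b < c. Listing each simplex with vertices in this order, K has dimension 1 with simplices:

  0-simplices (3): a, b, c
  1-simplices (3): ab, ac, bc

so the chain groups are C_0 ≅ Z^3, C_1 ≅ Z^3.

∂_1: C_1 → C_0 sends each edge [p,q] (with p < q) to q − p.
The 3×3 boundary matrix has rank 2 and Smith normal form diag(1,1).

Now H_k = ker ∂_k / im ∂_{k+1}, so:

  H_1: rank ker ∂_1 − rank ∂_2 = (3 − 2) − 0 = 1, and there is no ∂_2, so H_1 = Z.

H_1 = Z.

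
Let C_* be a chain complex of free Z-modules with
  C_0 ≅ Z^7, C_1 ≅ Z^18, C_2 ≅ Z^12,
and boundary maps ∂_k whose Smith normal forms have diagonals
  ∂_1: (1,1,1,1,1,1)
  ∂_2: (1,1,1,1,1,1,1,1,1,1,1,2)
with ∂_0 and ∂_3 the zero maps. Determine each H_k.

H_0: b_0 = 7 − 0 − 6 = 1; torsion from ∂_1 factors > 1: none. So H_0 = Z.
H_1: b_1 = 18 − 6 − 12 = 0; torsion from ∂_2 factors > 1: [2]. So H_1 = Z/2.
H_2: b_2 = 12 − 12 − 0 = 0; torsion from ∂_3 factors > 1: none. So H_2 = 0.

H_0 = Z,  H_1 = Z/2,  H_2 = 0.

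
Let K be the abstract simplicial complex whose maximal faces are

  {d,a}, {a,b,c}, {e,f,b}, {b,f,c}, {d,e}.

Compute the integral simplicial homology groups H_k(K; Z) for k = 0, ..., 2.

Order the vertices as a < b < c < d < e < f. Listing each simplex with vertices in this order, K has dimension 2 with simplices:

  0-simplices (6): a, b, c, d, e, f
  1-simplices (9): ab, ac, ad, bc, be, bf, cf, de, ef
  2-simplices (3): abc, bcf, bef

so the chain groups are C_0 ≅ Z^6, C_1 ≅ Z^9, C_2 ≅ Z^3.

Boundary ∂_1: C_1 → C_0 sends each edge [p,q] (with p < q) to q − p. For instance
  ∂be = e − b.
The resulting 6×9 matrix has rank 5, and its Smith normal form has invariant factors (1,1,1,1,1).

Boundary ∂_2: C_2 → C_1 sends each 2-simplex [p,q,r] to [q,r] − [p,r] + [p,q]. For instance
  ∂bcf = cf − bf + bc,
  ∂bef = ef − bf + be.
As a 9×3 matrix over Z this has rank 3, with invariant factors (1,1,1).

Reading off H_k = ker ∂_k / im ∂_{k+1}:

  H_0: rank C_0 − rank ∂_1 = 6 − 5 = 1, and the invariant factors of ∂_1 are all 1, so H_0 ≅ Z.
  H_1: rank ker ∂_1 − rank ∂_2 = (9 − 5) − 3 = 1, and the invariant factors of ∂_2 are all 1, so H_1 ≅ Z.
  H_2: rank ker ∂_2 − rank ∂_3 = (3 − 3) − 0 = 0, and there is no ∂_3, so H_2 ≅ 0.

H_0 = Z,  H_1 = Z,  H_2 = 0.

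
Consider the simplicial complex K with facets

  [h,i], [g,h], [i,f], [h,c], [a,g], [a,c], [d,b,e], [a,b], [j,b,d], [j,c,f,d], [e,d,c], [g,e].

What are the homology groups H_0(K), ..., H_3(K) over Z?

Fix the vertex order a < b < c < d < e < f < g < h < i < j and write every simplex with vertices in increasing order. Then dim K = 3 and the simplices of K are:

  0-simplices (10): a, b, c, d, e, f, g, h, i, j
  1-simplices (19): ab, ac, ag, bd, be, bj, cd, ce, cf, ch, cj, de, df, dj, eg, fi, fj, gh, hi
  2-simplices (7): bde, bdj, cde, cdf, cdj, cfj, dfj
  3-simplices (1): cdfj

Hence C_0 ≅ Z^10, C_1 ≅ Z^19, C_2 ≅ Z^7, C_3 ≅ Z^1.

The boundary map ∂_1: C_1 → C_0 maps an edge to its endpoints' difference, ∂[p,q] = q − p. For instance
  ∂ag = g − a.
The resulting 10×19 matrix has rank 9, and its Smith normal form has invariant factors (1,1,1,1,1,1,1,1,1).

Boundary ∂_2: C_2 → C_1 acts by ∂[p,q,r] = [q,r] − [p,r] + [p,q]. For instance
  ∂cfj = fj − cj + cf,
  ∂bde = de − be + bd.
The 19×7 boundary matrix has rank 6 and Smith normal form diag(1,1,1,1,1,1).

Boundary ∂_3: C_3 → C_2 sends each 3-simplex σ to the alternating sum Σ_i (−1)^i (σ with its i-th vertex removed). For instance
  ∂cdfj = dfj − cfj + cdj − cdf.
The 7×1 boundary matrix has rank 1 and Smith normal form diag(1).

Reading off H_k = ker ∂_k / im ∂_{k+1}:

  H_0: rank C_0 − rank ∂_1 = 10 − 9 = 1, and the invariant factors of ∂_1 are all 1, so H_0 = Z.
  H_1: rank ker ∂_1 − rank ∂_2 = (19 − 9) − 6 = 4, and the invariant factors of ∂_2 are all 1, so H_1 = Z^4.
  H_2: rank ker ∂_2 − rank ∂_3 = (7 − 6) − 1 = 0, and the invariant factors of ∂_3 are all 1, so H_2 = 0.
  H_3: rank ker ∂_3 − rank ∂_4 = (1 − 1) − 0 = 0, and there is no ∂_4, so H_3 = 0.

H_0 ≅ Z,  H_1 ≅ Z^4,  H_2 = 0,  H_3 = 0.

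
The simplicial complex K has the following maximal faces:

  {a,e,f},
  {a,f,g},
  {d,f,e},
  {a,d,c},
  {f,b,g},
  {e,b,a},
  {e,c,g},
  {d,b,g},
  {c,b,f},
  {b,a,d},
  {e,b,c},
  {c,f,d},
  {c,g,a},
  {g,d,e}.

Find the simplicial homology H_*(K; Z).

Fix the vertex order a < b < c < d < e < f < g and write every simplex with vertices in increasing order. Then dim K = 2 and the simplices of K are:

  0-simplices (7): a, b, c, d, e, f, g
  1-simplices (21): ab, ac, ad, ae, af, ag, bc, bd, be, bf, bg, cd, ce, cf, cg, de, df, dg, ef, eg, fg
  2-simplices (14): abd, abe, acd, acg, aef, afg, bce, bcf, bdg, bfg, cdf, ceg, def, deg

Hence C_0 ≅ Z^7, C_1 ≅ Z^21, C_2 ≅ Z^14.

∂_1: C_1 → C_0 is given by ∂[p,q] = [q] − [p].
As a 7×21 matrix over Z this has rank 6, with invariant factors (1,1,1,1,1,1).

∂_2: C_2 → C_1 sends each 2-simplex [p,q,r] to [q,r] − [p,r] + [p,q]. For instance
  ∂bfg = fg − bg + bf,
  ∂def = ef − df + de.
The 21×14 boundary matrix has rank 13 and Smith normal form diag(1,1,1,1,1,1,1,1,1,1,1,1,1).

From H_k ≅ ker(∂_k) / im(∂_{k+1}) we obtain:

  H_0: rank C_0 − rank ∂_1 = 7 − 6 = 1, and the invariant factors of ∂_1 are all 1, so H_0 = Z.
  H_1: rank ker ∂_1 − rank ∂_2 = (21 − 6) − 13 = 2, and the invariant factors of ∂_2 are all 1, so H_1 = Z^2.
  H_2: rank ker ∂_2 − rank ∂_3 = (14 − 13) − 0 = 1, and there is no ∂_3, so H_2 = Z.

H_0 = Z,  H_1 = Z^2,  H_2 = Z.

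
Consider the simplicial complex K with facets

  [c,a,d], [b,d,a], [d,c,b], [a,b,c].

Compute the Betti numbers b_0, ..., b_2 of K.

Take the total order a < b < c < d on the vertex set. Then K (dimension 2) consists of the simplices:

  0-simplices (4): a, b, c, d
  1-simplices (6): ab, ac, ad, bc, bd, cd
  2-simplices (4): abc, abd, acd, bcd

Hence C_0 ≅ Z^4, C_1 ≅ Z^6, C_2 ≅ Z^4.

∂_1: C_1 → C_0 is given by ∂[p,q] = [q] − [p]. For instance
  ∂ab = b − a.
As a 4×6 matrix over Z this has rank 3, with invariant factors (1,1,1).

Boundary ∂_2: C_2 → C_1 maps a triangle to the signed sum of its edges. For instance
  ∂bcd = cd − bd + bc,
  ∂acd = cd − ad + ac.
The resulting 6×4 matrix has rank 3, and its Smith normal form has invariant factors (1,1,1).

From H_k ≅ ker(∂_k) / im(∂_{k+1}) we obtain:

  H_0: rank C_0 − rank ∂_1 = 4 − 3 = 1, and the invariant factors of ∂_1 are all 1, so H_0 ≅ Z.
  H_1: rank ker ∂_1 − rank ∂_2 = (6 − 3) − 3 = 0, and the invariant factors of ∂_2 are all 1, so H_1 ≅ 0.
  H_2: rank ker ∂_2 − rank ∂_3 = (4 − 3) − 0 = 1, and there is no ∂_3, so H_2 ≅ Z.

Hence the Betti numbers are b_0 = 1, b_1 = 0, b_2 = 1.

b_0 = 1, b_1 = 0, b_2 = 1.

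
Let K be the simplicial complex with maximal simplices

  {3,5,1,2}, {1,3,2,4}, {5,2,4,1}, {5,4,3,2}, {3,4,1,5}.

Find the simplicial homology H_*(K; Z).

H_0 = Z,  H_1 = 0,  H_2 = 0,  H_3 = Z.

Order the vertices as 1 < 2 < 3 < 4 < 5. Listing each simplex with vertices in this order, K has dimension 3 with simplices:

  0-simplices (5): [1], [2], [3], [4], [5]
  1-simplices (10): [1,2], [1,3], [1,4], [1,5], [2,3], [2,4], [2,5], [3,4], [3,5], [4,5]
  2-simplices (10): [1,2,3], [1,2,4], [1,2,5], [1,3,4], [1,3,5], [1,4,5], [2,3,4], [2,3,5], [2,4,5], [3,4,5]
  3-simplices (5): [1,2,3,4], [1,2,3,5], [1,2,4,5], [1,3,4,5], [2,3,4,5]

so the chain groups are C_0 ≅ Z^5, C_1 ≅ Z^10, C_2 ≅ Z^10, C_3 ≅ Z^5.

The boundary map ∂_1: C_1 → C_0 sends each edge [p,q] (with p < q) to q − p.
This gives a 5×10 integer matrix of rank 4; reducing to Smith normal form yields diagonal entries (1,1,1,1).

The boundary map ∂_2: C_2 → C_1 acts by ∂[p,q,r] = [q,r] − [p,r] + [p,q]. For instance
  ∂[1,2,5] = [2,5] − [1,5] + [1,2],
  ∂[1,2,3] = [2,3] − [1,3] + [1,2].
The resulting 10×10 matrix has rank 6, and its Smith normal form has invariant factors (1,1,1,1,1,1).

Boundary ∂_3: C_3 → C_2 sends each 3-simplex σ to the alternating sum Σ_i (−1)^i (σ with its i-th vertex removed). For instance
  ∂[1,2,3,5] = [2,3,5] − [1,3,5] + [1,2,5] − [1,2,3],
  ∂[1,2,4,5] = [2,4,5] − [1,4,5] + [1,2,5] − [1,2,4].
The 10×5 boundary matrix has rank 4 and Smith normal form diag(1,1,1,1).

From H_k ≅ ker(∂_k) / im(∂_{k+1}) we obtain:

  H_0: rank C_0 − rank ∂_1 = 5 − 4 = 1, and the invariant factors of ∂_1 are all 1, so H_0 = Z.
  H_1: rank ker ∂_1 − rank ∂_2 = (10 − 4) − 6 = 0, and the invariant factors of ∂_2 are all 1, so H_1 = 0.
  H_2: rank ker ∂_2 − rank ∂_3 = (10 − 6) − 4 = 0, and the invariant factors of ∂_3 are all 1, so H_2 = 0.
  H_3: rank ker ∂_3 − rank ∂_4 = (5 − 4) − 0 = 1, and there is no ∂_4, so H_3 = Z.

As a check, the Euler characteristic is 5 − 10 + 10 − 5 = 0, which agrees with 1 − 0 + 0 − 1 = 0.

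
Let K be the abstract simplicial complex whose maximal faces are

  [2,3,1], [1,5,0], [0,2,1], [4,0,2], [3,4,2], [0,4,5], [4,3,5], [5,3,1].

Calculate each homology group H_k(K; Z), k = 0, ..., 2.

H_0 ≅ Z,  H_1 = 0,  H_2 ≅ Z.

Order the vertices as 0 < 1 < 2 < 3 < 4 < 5. Listing each simplex with vertices in this order, K has dimension 2 with simplices:

  0-simplices (6): [0], [1], [2], [3], [4], [5]
  1-simplices (12): [0,1], [0,2], [0,4], [0,5], [1,2], [1,3], [1,5], [2,3], [2,4], [3,4], [3,5], [4,5]
  2-simplices (8): [0,1,2], [0,1,5], [0,2,4], [0,4,5], [1,2,3], [1,3,5], [2,3,4], [3,4,5]

giving chain groups C_0 ≅ Z^6, C_1 ≅ Z^12, C_2 ≅ Z^8.

∂_1: C_1 → C_0 is given by ∂[p,q] = [q] − [p]. For instance
  ∂[0,4] = [4] − [0].
The 6×12 boundary matrix has rank 5 and Smith normal form diag(1,1,1,1,1).

The boundary map ∂_2: C_2 → C_1 sends each 2-simplex [p,q,r] to [q,r] − [p,r] + [p,q]. For instance
  ∂[1,2,3] = [2,3] − [1,3] + [1,2],
  ∂[0,1,5] = [1,5] − [0,5] + [0,1].
The 12×8 boundary matrix has rank 7 and Smith normal form diag(1,1,1,1,1,1,1).

Reading off H_k = ker ∂_k / im ∂_{k+1}:

  H_0: rank C_0 − rank ∂_1 = 6 − 5 = 1, and the invariant factors of ∂_1 are all 1, so H_0 ≅ Z.
  H_1: rank ker ∂_1 − rank ∂_2 = (12 − 5) − 7 = 0, and the invariant factors of ∂_2 are all 1, so H_1 ≅ 0.
  H_2: rank ker ∂_2 − rank ∂_3 = (8 − 7) − 0 = 1, and there is no ∂_3, so H_2 ≅ Z.

(K is a triangulation of the 2-sphere S^2.)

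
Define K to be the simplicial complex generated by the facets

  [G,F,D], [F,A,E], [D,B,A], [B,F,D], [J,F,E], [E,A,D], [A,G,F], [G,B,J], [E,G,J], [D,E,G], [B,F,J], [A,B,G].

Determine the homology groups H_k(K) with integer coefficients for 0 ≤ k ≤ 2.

Order the vertices as A < B < D < E < F < G < J. Listing each simplex with vertices in this order, K has dimension 2 with simplices:

  0-simplices (7): A, B, D, E, F, G, J
  1-simplices (18): AB, AD, AE, AF, AG, BD, BF, BG, BJ, DE, DF, DG, EF, EG, EJ, FG, FJ, GJ
  2-simplices (12): ABD, ABG, ADE, AEF, AFG, BDF, BFJ, BGJ, DEG, DFG, EFJ, EGJ

giving chain groups C_0 ≅ Z^7, C_1 ≅ Z^18, C_2 ≅ Z^12.

Boundary ∂_1: C_1 → C_0 is given by ∂[p,q] = [q] − [p].
The resulting 7×18 matrix has rank 6, and its Smith normal form has invariant factors (1,1,1,1,1,1).

∂_2: C_2 → C_1 maps a triangle to the signed sum of its edges. For instance
  ∂ABD = BD − AD + AB,
  ∂BFJ = FJ − BJ + BF.
The 18×12 boundary matrix has rank 12 and Smith normal form diag(1,1,1,1,1,1,1,1,1,1,1,2).

Computing H_k = (kernel of ∂_k) / (image of ∂_{k+1}):

  H_0: rank C_0 − rank ∂_1 = 7 − 6 = 1, and the invariant factors of ∂_1 are all 1, so H_0 ≅ Z.
  H_1: rank ker ∂_1 − rank ∂_2 = (18 − 6) − 12 = 0, and ∂_2 has invariant factor 2 > 1, so H_1 ≅ Z/2.
  H_2: rank ker ∂_2 − rank ∂_3 = (12 − 12) − 0 = 0, and there is no ∂_3, so H_2 ≅ 0.

As a check, the Euler characteristic is 7 − 18 + 12 = 1, which agrees with 1 − 0 + 0 = 1.
(K is a triangulation of the real projective plane RP^2.)

H_0 ≅ Z,  H_1 ≅ Z/2,  H_2 = 0.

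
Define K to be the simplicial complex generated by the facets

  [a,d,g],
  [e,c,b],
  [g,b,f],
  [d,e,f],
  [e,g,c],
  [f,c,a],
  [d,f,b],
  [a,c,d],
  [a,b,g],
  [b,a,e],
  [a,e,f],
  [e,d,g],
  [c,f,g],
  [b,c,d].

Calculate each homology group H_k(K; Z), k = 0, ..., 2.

H_0 ≅ Z,  H_1 ≅ Z^2,  H_2 ≅ Z.

Take the total order a < b < c < d < e < f < g on the vertex set. Then K (dimension 2) consists of the simplices:

  0-simplices (7): a, b, c, d, e, f, g
  1-simplices (21): ab, ac, ad, ae, af, ag, bc, bd, be, bf, bg, cd, ce, cf, cg, de, df, dg, ef, eg, fg
  2-simplices (14): abe, abg, acd, acf, adg, aef, bcd, bce, bdf, bfg, ceg, cfg, def, deg

so the chain groups are C_0 ≅ Z^7, C_1 ≅ Z^21, C_2 ≅ Z^14.

The boundary map ∂_1: C_1 → C_0 maps an edge to its endpoints' difference, ∂[p,q] = q − p. For instance
  ∂bc = c − b.
The 7×21 boundary matrix has rank 6 and Smith normal form diag(1,1,1,1,1,1).

∂_2: C_2 → C_1 sends each 2-simplex [p,q,r] to [q,r] − [p,r] + [p,q]. For instance
  ∂bcd = cd − bd + bc,
  ∂abg = bg − ag + ab.
This gives a 21×14 integer matrix of rank 13; reducing to Smith normal form yields diagonal entries (1,1,1,1,1,1,1,1,1,1,1,1,1).

Now H_k = ker ∂_k / im ∂_{k+1}, so:

  H_0: rank C_0 − rank ∂_1 = 7 − 6 = 1, and the invariant factors of ∂_1 are all 1, so H_0 ≅ Z.
  H_1: rank ker ∂_1 − rank ∂_2 = (21 − 6) − 13 = 2, and the invariant factors of ∂_2 are all 1, so H_1 ≅ Z^2.
  H_2: rank ker ∂_2 − rank ∂_3 = (14 − 13) − 0 = 1, and there is no ∂_3, so H_2 ≅ Z.

As a check, the Euler characteristic is 7 − 21 + 14 = 0, which agrees with 1 − 2 + 1 = 0.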